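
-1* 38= -38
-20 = -20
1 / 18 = 0.06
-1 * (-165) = 165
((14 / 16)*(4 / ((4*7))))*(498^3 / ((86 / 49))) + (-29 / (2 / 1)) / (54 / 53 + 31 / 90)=4919345780913 / 559258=8796201.00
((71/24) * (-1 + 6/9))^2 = 5041/5184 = 0.97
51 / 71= 0.72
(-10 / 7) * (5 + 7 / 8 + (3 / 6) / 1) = -255 / 28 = -9.11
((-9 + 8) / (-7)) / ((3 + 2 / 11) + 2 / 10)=55 / 1302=0.04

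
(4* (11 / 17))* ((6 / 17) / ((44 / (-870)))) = -5220 / 289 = -18.06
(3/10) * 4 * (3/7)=18/35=0.51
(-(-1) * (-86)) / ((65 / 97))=-8342 / 65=-128.34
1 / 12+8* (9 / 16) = 55 / 12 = 4.58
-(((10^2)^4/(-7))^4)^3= -1000000000000000000000000000000000000000000000000000000000000000000000000000000000000000000000000/13841287201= -72247615809008889302650340000000000000000000000000000000000000000000000000000000000000.00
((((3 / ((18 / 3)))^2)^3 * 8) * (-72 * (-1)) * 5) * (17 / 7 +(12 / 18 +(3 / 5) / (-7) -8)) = -1572 / 7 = -224.57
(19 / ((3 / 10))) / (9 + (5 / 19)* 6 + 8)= 3610 / 1059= 3.41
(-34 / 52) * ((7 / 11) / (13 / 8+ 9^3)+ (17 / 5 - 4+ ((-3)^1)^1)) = 280993 / 119405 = 2.35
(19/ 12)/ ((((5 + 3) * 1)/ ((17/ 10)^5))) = 26977283/ 9600000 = 2.81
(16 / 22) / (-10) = -4 / 55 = -0.07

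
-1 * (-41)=41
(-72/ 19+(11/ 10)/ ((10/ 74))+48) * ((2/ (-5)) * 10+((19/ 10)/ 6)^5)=-154566379368433/ 738720000000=-209.24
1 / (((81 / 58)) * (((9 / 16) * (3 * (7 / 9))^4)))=0.04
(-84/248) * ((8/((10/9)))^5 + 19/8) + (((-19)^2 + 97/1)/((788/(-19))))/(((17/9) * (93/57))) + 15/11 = -374394936040677/57100450000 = -6556.78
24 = 24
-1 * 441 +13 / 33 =-14540 / 33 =-440.61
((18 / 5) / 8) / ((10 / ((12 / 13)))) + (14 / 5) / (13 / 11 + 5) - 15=-80143 / 5525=-14.51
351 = 351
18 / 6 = 3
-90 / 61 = -1.48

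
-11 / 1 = -11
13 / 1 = 13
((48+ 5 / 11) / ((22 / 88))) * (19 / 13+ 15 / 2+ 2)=23370 / 11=2124.55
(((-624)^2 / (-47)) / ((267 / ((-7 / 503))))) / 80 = 56784 / 10520245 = 0.01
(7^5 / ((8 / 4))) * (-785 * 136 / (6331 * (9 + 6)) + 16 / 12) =11126234 / 6331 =1757.42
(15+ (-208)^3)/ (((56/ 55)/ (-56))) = 494939335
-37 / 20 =-1.85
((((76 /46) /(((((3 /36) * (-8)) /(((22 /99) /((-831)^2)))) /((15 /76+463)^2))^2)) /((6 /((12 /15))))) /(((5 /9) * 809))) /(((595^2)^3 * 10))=639626638487281 /53987364533592836670467523759750000000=0.00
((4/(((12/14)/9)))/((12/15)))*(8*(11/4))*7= 8085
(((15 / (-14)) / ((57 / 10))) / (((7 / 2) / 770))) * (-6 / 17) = 33000 / 2261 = 14.60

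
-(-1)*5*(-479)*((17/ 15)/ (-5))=8143/ 15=542.87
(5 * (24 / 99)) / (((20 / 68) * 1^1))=136 / 33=4.12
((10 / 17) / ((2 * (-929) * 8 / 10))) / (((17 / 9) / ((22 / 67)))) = -2475 / 35976454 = -0.00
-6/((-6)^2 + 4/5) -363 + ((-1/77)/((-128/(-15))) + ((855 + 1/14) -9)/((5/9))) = 262904583/226688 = 1159.76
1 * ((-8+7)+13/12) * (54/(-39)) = -3/26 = -0.12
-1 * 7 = -7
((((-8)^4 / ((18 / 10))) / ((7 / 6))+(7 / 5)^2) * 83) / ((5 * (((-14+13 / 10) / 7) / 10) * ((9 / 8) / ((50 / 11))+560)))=-27224770240 / 85381719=-318.86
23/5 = 4.60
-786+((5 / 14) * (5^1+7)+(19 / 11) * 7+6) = -58799 / 77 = -763.62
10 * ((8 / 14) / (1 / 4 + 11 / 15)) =2400 / 413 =5.81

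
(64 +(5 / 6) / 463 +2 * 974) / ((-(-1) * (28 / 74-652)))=-206805617 / 66977580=-3.09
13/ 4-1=9/ 4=2.25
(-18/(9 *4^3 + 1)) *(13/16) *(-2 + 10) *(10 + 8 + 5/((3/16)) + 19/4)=-23127/2308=-10.02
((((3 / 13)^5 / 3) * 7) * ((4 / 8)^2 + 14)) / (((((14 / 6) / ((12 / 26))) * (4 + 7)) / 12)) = 249318 / 53094899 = 0.00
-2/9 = -0.22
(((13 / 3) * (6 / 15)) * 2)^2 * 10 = 5408 / 45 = 120.18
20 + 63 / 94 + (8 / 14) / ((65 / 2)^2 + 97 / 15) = 867263123 / 41956054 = 20.67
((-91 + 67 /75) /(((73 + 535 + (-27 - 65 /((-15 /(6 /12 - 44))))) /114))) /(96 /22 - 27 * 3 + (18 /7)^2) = 276834712 /740706375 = 0.37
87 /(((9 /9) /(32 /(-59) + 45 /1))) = 228201 /59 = 3867.81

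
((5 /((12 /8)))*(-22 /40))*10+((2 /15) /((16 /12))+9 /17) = -9029 /510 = -17.70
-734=-734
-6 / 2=-3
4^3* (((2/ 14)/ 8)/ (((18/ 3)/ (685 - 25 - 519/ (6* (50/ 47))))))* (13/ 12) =107471/ 900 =119.41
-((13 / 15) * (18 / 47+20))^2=-155102116 / 497025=-312.06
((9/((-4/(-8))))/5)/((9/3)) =6/5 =1.20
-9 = -9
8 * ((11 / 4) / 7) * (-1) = -3.14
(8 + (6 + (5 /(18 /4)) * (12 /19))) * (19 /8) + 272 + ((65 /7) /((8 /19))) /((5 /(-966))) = -23723 /6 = -3953.83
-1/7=-0.14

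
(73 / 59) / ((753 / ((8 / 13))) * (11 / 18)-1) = 3504 / 2114855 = 0.00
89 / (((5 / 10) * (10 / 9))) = 801 / 5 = 160.20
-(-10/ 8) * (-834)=-2085/ 2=-1042.50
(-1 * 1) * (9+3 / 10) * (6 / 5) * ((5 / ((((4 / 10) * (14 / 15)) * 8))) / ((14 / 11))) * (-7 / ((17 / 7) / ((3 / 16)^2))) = 414315 / 278528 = 1.49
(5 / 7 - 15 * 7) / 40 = -73 / 28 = -2.61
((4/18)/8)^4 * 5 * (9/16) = 5/2985984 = 0.00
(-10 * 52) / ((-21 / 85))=44200 / 21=2104.76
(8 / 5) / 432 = 1 / 270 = 0.00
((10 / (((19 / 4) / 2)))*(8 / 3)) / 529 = 640 / 30153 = 0.02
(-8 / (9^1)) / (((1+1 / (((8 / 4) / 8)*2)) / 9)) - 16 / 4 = -20 / 3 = -6.67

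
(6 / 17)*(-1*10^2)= -600 / 17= -35.29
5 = 5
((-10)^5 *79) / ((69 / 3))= -7900000 / 23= -343478.26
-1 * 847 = -847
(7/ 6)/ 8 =7/ 48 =0.15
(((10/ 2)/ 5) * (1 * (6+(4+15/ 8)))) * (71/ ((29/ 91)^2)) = 55855345/ 6728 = 8301.92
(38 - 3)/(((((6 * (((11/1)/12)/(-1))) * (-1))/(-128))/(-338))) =3028480/11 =275316.36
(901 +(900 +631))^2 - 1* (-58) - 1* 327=5914355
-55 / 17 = -3.24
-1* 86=-86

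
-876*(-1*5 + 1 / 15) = 4321.60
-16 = -16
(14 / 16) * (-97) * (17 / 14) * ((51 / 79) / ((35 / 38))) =-1597881 / 22120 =-72.24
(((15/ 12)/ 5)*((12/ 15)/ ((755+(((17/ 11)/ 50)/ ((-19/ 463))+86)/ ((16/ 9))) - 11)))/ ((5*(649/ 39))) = 7904/ 2604147133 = 0.00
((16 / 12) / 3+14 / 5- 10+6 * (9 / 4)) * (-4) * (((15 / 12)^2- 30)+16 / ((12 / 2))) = 750859 / 1080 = 695.24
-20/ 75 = -4/ 15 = -0.27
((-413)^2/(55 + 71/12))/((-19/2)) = -4093656/13889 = -294.74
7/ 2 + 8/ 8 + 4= 17/ 2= 8.50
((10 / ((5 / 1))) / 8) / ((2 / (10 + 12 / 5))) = 31 / 20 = 1.55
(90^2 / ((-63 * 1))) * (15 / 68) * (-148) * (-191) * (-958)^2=-87558815538000 / 119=-735788365865.55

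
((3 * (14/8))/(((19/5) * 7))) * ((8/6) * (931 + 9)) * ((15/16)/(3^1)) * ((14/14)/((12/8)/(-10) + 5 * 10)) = 29375/18943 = 1.55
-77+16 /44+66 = -10.64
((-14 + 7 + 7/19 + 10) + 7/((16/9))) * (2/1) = 2221/152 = 14.61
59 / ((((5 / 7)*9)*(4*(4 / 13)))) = 5369 / 720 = 7.46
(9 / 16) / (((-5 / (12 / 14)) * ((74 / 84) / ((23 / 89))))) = -1863 / 65860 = -0.03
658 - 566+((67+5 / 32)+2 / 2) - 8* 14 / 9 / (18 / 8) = 400789 / 2592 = 154.63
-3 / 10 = -0.30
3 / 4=0.75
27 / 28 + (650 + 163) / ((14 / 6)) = 9783 / 28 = 349.39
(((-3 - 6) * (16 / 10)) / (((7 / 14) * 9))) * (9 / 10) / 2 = -36 / 25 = -1.44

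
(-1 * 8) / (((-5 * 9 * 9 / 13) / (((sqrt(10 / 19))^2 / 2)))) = 104 / 1539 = 0.07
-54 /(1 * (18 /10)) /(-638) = 0.05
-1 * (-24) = 24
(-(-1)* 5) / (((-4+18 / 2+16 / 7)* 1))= 35 / 51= 0.69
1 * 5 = 5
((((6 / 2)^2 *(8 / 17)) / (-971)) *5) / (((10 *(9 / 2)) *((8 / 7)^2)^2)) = -2401 / 8451584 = -0.00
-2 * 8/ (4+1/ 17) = -272/ 69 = -3.94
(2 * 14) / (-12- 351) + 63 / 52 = 21413 / 18876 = 1.13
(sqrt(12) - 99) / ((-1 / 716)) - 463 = 70421 - 1432*sqrt(3) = 67940.70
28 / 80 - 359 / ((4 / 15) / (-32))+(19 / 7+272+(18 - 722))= 5971149 / 140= 42651.06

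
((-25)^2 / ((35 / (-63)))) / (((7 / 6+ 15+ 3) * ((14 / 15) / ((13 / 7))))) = -131625 / 1127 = -116.79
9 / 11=0.82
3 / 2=1.50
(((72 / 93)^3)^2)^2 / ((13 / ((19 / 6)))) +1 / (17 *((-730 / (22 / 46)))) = 32896706322718060928497 / 2922693648897954857668990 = 0.01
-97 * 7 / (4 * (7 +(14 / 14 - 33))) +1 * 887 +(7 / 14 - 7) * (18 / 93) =2766849 / 3100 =892.53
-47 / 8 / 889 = -47 / 7112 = -0.01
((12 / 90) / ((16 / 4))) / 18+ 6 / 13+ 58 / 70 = 63487 / 49140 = 1.29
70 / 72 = 35 / 36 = 0.97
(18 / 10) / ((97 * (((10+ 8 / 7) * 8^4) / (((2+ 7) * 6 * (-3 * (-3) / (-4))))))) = -5103 / 103301120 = -0.00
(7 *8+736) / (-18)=-44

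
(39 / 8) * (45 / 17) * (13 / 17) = 22815 / 2312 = 9.87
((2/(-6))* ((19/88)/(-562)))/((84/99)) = 19/125888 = 0.00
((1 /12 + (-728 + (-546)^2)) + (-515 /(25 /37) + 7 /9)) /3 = 53392799 /540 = 98875.55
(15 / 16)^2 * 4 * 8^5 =115200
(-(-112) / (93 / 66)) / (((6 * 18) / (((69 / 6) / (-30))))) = -3542 / 12555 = -0.28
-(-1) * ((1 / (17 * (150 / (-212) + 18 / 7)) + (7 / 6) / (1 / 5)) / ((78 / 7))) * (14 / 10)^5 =32445123571 / 11461612500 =2.83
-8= -8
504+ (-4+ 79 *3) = 737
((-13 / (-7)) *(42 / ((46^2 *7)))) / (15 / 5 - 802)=-39 / 5917394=-0.00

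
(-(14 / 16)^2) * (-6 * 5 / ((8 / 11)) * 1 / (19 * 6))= 2695 / 9728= 0.28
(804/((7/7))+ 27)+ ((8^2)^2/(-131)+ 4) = 105289/131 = 803.73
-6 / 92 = -0.07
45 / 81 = 5 / 9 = 0.56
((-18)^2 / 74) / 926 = 81 / 17131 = 0.00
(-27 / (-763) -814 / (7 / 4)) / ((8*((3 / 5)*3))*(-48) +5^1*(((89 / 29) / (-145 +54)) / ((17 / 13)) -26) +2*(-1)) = 874771805 / 1548512969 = 0.56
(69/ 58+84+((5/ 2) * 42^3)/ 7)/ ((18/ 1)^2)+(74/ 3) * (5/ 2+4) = 56205/ 232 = 242.26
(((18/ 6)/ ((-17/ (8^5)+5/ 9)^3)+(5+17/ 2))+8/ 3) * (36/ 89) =5322634816078636170/ 390330577521449567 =13.64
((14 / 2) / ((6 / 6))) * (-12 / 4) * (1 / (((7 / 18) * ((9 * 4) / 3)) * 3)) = -3 / 2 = -1.50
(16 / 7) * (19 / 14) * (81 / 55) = 12312 / 2695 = 4.57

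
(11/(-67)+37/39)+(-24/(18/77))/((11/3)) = -71114/2613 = -27.22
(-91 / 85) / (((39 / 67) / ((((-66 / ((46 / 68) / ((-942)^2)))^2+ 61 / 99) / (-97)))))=142119794982870.14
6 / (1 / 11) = 66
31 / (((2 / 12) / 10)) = 1860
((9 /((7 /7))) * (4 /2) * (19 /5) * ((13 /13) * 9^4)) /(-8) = -1121931 /20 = -56096.55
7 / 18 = 0.39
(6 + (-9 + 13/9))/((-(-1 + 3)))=7/9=0.78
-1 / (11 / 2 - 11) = 2 / 11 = 0.18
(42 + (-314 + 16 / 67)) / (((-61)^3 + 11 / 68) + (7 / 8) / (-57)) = 141148416 / 117890223659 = 0.00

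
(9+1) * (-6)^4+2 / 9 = 116642 / 9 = 12960.22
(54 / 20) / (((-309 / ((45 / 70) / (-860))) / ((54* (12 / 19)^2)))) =39366 / 279802075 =0.00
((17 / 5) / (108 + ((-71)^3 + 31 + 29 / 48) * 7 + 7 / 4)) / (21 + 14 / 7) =-816 / 13827854035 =-0.00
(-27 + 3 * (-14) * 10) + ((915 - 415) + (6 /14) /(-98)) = 36355 /686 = 53.00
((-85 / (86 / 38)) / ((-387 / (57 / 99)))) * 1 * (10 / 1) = 306850 / 549153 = 0.56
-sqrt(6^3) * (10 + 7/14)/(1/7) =-441 * sqrt(6) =-1080.22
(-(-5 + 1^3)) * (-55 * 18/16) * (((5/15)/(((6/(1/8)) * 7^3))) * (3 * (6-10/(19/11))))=-165/52136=-0.00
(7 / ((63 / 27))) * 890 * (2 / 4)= 1335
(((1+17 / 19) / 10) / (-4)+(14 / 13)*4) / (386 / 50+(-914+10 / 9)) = -473535 / 100609522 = -0.00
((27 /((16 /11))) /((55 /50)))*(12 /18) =45 /4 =11.25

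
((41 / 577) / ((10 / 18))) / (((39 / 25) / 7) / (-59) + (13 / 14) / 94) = 143253180 / 6833411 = 20.96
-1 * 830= -830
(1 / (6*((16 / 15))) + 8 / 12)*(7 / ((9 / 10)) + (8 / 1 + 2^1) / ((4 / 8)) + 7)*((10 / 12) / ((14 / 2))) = 123635 / 36288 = 3.41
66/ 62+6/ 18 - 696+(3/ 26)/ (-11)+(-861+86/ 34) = -702251431/ 452166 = -1553.08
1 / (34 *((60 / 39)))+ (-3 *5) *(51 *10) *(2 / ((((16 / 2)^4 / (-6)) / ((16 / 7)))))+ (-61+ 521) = 9734139 / 19040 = 511.25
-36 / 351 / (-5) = 4 / 195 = 0.02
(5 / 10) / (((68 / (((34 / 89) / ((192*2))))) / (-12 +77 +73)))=23 / 22784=0.00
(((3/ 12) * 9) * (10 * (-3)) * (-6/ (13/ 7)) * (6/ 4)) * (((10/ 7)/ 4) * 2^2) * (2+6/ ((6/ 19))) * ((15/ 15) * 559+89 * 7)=150793650/ 13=11599511.54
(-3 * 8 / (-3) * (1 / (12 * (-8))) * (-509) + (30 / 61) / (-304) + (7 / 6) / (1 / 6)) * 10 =6872645 / 13908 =494.15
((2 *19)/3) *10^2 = 3800/3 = 1266.67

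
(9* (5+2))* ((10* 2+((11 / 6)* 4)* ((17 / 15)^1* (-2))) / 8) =133 / 5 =26.60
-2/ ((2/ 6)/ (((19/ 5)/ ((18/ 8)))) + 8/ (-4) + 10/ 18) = 1368/ 853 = 1.60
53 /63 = 0.84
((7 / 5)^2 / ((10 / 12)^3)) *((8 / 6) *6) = 84672 / 3125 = 27.10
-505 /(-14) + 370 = 5685 /14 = 406.07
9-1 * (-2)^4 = -7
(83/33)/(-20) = -83/660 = -0.13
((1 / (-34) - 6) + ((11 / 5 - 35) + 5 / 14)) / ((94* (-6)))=22891 / 335580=0.07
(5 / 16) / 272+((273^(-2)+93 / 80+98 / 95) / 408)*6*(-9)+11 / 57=-0.10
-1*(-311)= 311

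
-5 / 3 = -1.67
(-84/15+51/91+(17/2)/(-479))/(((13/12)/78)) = -79359444/217945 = -364.13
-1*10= -10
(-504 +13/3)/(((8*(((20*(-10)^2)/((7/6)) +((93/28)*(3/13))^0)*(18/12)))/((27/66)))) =-10493/1056616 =-0.01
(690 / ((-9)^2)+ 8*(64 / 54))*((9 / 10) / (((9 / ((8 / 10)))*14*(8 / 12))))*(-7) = -1.08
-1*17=-17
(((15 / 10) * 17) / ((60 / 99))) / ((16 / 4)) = 1683 / 160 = 10.52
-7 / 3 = -2.33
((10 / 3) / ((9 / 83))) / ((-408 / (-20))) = 2075 / 1377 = 1.51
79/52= 1.52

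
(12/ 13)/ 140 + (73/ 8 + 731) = 2694079/ 3640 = 740.13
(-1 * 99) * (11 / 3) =-363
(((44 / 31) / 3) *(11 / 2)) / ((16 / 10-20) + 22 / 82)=-49610 / 345681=-0.14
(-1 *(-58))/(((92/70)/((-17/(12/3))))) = -17255/92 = -187.55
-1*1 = -1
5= 5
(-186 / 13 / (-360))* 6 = 31 / 130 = 0.24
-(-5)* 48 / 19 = 240 / 19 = 12.63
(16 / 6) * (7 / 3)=56 / 9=6.22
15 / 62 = 0.24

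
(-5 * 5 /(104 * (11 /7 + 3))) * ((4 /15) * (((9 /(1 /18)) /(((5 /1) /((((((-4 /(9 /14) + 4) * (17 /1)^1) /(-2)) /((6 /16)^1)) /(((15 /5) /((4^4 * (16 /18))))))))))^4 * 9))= -842565123629849079971840 /28431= -29635437502368860749.60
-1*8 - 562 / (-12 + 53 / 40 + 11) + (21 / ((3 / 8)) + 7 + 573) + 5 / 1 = -14251 / 13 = -1096.23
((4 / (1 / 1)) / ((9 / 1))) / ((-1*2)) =-2 / 9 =-0.22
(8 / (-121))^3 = -512 / 1771561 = -0.00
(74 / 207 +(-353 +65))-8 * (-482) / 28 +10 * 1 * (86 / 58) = -135.10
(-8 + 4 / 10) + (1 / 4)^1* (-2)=-81 / 10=-8.10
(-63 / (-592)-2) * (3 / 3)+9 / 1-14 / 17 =63231 / 10064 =6.28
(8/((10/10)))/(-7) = -8/7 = -1.14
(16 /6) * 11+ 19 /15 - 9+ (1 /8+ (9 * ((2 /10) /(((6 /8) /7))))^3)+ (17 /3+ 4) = 14319071 /3000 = 4773.02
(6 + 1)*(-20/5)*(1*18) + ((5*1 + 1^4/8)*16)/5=-2438/5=-487.60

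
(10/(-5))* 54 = -108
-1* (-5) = 5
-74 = -74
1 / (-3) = -1 / 3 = -0.33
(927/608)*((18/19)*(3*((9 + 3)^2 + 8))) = 658.66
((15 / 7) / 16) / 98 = 15 / 10976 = 0.00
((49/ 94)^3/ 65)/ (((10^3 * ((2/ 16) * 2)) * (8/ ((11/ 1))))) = 1294139/ 107975920000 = 0.00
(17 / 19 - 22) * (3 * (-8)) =9624 / 19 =506.53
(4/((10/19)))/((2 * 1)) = 19/5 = 3.80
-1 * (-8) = 8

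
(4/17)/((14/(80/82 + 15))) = 0.27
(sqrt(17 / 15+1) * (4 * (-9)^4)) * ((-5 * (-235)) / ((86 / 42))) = 21996222.01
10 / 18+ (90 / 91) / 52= 12235 / 21294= 0.57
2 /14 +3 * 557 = 11698 /7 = 1671.14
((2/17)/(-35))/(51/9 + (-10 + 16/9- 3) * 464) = 18/27853735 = 0.00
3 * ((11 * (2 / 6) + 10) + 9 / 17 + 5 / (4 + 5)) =2257 / 51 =44.25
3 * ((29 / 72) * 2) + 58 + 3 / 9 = 243 / 4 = 60.75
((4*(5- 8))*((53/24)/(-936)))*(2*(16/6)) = 53/351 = 0.15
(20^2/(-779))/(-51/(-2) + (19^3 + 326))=-800/11233959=-0.00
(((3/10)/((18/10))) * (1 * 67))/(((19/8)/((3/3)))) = 268/57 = 4.70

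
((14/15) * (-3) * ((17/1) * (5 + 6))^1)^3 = -143548584.26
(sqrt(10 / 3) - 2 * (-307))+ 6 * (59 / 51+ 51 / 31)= sqrt(30) / 3+ 332438 / 527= 632.64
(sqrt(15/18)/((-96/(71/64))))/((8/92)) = -1633* sqrt(30)/73728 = -0.12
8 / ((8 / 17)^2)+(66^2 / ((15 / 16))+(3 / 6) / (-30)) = 561901 / 120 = 4682.51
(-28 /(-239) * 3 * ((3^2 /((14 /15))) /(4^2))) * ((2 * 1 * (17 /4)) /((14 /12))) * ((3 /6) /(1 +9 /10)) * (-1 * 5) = -516375 /254296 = -2.03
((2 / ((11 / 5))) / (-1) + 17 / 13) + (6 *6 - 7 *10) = -4805 / 143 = -33.60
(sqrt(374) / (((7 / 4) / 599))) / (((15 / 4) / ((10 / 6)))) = 9584 * sqrt(374) / 63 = 2942.00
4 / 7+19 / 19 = 11 / 7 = 1.57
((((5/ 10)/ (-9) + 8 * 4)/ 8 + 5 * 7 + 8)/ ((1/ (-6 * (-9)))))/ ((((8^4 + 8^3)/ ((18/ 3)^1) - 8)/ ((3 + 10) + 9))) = 223311/ 3040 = 73.46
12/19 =0.63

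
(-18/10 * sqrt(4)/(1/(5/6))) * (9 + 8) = -51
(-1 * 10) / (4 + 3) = -10 / 7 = -1.43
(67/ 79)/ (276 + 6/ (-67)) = 4489/ 1460394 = 0.00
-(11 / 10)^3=-1.33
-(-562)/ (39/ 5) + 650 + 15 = 28745/ 39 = 737.05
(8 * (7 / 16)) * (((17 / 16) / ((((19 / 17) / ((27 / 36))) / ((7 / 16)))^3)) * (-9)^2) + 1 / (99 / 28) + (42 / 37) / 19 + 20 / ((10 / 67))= 29920476917788421 / 210759724302336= 141.96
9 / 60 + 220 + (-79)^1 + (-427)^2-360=3642203 / 20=182110.15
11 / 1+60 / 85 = 199 / 17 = 11.71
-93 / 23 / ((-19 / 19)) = 93 / 23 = 4.04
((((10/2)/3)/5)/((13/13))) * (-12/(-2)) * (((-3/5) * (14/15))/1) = -28/25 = -1.12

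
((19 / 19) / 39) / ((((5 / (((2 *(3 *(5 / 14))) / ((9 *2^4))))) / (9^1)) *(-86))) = -1 / 125216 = -0.00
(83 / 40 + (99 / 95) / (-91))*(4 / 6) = 28543 / 20748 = 1.38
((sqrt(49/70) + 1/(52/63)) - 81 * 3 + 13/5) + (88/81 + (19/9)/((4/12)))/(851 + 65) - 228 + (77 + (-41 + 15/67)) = -34813050223/80780895 + sqrt(70)/10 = -430.12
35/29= 1.21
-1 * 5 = -5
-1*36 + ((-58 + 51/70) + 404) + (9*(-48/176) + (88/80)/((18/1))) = 854705/2772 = 308.34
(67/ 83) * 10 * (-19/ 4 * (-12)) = 38190/ 83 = 460.12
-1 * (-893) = 893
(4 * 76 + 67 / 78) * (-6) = -23779 / 13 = -1829.15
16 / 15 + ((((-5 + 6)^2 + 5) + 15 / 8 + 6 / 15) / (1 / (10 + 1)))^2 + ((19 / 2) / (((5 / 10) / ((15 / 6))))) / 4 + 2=39842363 / 4800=8300.49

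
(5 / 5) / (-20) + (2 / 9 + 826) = 148711 / 180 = 826.17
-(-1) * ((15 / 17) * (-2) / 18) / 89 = -0.00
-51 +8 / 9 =-451 / 9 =-50.11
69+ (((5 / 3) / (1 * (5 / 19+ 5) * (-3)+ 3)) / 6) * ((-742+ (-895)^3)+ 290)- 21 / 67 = 1521067366001 / 97686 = 15570986.28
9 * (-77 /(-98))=99 /14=7.07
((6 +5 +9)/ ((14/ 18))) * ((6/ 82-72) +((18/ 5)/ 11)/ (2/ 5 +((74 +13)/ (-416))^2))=-2218943843100/ 1212152249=-1830.58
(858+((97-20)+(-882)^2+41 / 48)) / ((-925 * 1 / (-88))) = 411238003 / 5550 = 74096.94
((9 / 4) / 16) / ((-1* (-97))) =9 / 6208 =0.00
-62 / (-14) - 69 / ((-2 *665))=5959 / 1330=4.48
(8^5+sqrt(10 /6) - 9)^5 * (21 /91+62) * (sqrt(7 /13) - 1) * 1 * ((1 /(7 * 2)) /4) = 809 * (-13+sqrt(91)) * (sqrt(15)+98277)^5 /2299752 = -11162589379764623471000.50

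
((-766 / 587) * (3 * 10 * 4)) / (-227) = 91920 / 133249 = 0.69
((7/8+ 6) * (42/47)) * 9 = 55.29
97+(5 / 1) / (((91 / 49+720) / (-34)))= 488951 / 5053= 96.76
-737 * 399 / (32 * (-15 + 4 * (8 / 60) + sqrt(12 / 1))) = 66164175 * sqrt(3) / 710224 + 957175065 / 1420448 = 835.21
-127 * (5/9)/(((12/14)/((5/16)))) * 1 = -22225/864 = -25.72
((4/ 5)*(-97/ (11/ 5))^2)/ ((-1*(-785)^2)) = -0.00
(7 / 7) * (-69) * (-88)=6072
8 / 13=0.62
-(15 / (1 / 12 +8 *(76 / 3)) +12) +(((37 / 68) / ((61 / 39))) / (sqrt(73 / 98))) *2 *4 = -9792 / 811 +20202 *sqrt(146) / 75701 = -8.85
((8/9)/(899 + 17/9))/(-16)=-1/16216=-0.00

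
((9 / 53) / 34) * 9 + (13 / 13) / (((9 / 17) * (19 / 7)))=228289 / 308142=0.74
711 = 711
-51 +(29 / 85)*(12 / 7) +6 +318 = 162783 / 595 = 273.58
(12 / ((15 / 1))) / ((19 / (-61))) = -244 / 95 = -2.57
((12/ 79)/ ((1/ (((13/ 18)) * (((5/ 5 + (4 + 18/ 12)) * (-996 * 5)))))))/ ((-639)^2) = -280540/ 32257359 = -0.01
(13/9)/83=13/747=0.02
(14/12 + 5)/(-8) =-37/48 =-0.77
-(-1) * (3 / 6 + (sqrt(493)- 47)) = -93 / 2 + sqrt(493) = -24.30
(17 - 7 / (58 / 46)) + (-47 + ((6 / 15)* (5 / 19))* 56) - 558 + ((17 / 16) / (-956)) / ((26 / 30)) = -64386924057 / 109565248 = -587.66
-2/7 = -0.29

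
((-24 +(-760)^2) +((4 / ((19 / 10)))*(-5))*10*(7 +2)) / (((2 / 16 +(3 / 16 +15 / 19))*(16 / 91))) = 996990904 / 335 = 2976092.25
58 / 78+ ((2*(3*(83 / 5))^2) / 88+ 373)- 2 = 18365839 / 42900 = 428.11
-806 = -806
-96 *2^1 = -192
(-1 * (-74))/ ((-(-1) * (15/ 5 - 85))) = -37/ 41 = -0.90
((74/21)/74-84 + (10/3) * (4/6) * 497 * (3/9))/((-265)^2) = 53713/13272525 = 0.00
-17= -17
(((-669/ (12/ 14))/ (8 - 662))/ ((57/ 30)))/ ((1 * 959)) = 1115/ 1702362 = 0.00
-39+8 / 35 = -1357 / 35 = -38.77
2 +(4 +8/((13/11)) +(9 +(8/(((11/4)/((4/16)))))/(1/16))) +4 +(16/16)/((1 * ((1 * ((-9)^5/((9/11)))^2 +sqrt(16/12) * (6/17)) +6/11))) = 130119413086748517698920334/3478608351338481066752761 - 8228 * sqrt(3)/948711368546858472750753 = 37.41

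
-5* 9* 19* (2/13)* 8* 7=-95760/13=-7366.15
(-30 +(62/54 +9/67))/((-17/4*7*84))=51950/4520691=0.01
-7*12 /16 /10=-21 /40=-0.52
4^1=4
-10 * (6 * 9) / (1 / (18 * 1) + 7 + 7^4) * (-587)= 1141128 / 8669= 131.63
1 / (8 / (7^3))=343 / 8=42.88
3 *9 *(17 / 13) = 459 / 13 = 35.31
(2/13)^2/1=4/169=0.02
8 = 8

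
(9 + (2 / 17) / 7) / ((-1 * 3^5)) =-1073 / 28917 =-0.04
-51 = -51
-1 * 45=-45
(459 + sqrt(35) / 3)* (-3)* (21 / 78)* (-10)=35* sqrt(35) / 13 + 48195 / 13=3723.24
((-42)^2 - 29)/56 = 1735/56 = 30.98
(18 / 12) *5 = 15 / 2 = 7.50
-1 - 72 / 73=-145 / 73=-1.99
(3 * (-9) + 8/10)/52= -131/260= -0.50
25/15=5/3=1.67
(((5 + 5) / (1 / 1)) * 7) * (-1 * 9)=-630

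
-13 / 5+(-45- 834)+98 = -3918 / 5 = -783.60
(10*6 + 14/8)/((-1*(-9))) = 247/36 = 6.86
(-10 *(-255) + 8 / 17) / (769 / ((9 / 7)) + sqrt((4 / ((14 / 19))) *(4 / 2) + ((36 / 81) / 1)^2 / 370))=906743902890 / 212634148921 -260148 *sqrt(368724055) / 212634148921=4.24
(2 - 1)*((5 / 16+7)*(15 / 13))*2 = 135 / 8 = 16.88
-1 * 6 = -6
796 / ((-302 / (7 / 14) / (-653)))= 129947 / 151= 860.58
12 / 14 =6 / 7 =0.86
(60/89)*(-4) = -240/89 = -2.70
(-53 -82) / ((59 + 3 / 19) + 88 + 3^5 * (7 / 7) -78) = -285 / 659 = -0.43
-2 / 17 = -0.12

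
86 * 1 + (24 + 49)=159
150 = 150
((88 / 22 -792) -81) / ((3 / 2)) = -1738 / 3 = -579.33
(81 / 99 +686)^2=57078025 / 121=471719.21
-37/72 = -0.51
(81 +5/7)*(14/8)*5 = 715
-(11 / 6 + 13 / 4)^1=-61 / 12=-5.08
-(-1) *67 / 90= 67 / 90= 0.74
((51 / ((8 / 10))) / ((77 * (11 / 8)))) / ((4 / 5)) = 1275 / 1694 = 0.75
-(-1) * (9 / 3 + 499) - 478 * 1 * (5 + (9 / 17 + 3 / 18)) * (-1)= 164461 / 51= 3224.73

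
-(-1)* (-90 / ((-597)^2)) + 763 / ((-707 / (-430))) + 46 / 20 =466.36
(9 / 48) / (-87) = -1 / 464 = -0.00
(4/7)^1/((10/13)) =26/35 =0.74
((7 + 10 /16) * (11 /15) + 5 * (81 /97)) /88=113687 /1024320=0.11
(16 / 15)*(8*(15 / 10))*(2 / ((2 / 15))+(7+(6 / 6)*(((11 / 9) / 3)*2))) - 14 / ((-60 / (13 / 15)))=394513 / 1350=292.23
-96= -96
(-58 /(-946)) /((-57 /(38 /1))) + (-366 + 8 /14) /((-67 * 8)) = 1706093 /2662044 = 0.64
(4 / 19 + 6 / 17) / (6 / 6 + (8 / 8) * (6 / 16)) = 1456 / 3553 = 0.41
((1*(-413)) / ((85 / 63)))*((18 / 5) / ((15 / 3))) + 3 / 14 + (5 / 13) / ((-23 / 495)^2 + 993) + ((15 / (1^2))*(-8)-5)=-345.18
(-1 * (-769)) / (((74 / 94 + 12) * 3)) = 36143 / 1803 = 20.05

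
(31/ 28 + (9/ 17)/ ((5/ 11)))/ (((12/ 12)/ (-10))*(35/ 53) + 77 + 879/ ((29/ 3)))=8310559/ 614060230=0.01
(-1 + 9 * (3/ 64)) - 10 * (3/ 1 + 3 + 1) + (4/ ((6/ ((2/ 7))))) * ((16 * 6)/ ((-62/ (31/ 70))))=-1108713/ 15680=-70.71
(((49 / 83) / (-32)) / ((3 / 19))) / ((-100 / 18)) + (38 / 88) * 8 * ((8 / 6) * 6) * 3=121144323 / 1460800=82.93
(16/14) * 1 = 8/7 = 1.14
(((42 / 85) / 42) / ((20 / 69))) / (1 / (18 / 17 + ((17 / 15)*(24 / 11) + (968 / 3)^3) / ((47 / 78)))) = 2262868.21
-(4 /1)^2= -16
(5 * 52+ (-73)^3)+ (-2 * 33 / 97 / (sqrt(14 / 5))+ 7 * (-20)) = -388897.41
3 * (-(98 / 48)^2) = -2401 / 192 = -12.51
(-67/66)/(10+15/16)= -536/5775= -0.09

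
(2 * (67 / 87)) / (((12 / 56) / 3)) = 1876 / 87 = 21.56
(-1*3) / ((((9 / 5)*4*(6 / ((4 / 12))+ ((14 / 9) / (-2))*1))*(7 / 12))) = -9 / 217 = -0.04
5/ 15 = 1/ 3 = 0.33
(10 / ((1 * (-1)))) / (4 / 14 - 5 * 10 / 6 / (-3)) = -630 / 193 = -3.26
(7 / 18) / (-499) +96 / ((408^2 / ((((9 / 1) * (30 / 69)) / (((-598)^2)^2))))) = -2975078702906467 / 3817450987158708432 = -0.00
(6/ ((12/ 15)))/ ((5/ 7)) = 21/ 2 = 10.50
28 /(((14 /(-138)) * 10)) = -138 /5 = -27.60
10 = 10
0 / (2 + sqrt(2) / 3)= 0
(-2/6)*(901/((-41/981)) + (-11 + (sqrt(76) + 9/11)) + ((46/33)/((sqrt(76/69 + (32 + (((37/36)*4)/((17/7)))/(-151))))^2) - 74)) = 15602048870951/2162724621 - 2*sqrt(19)/3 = 7211.17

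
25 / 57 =0.44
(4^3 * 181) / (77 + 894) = 11584 / 971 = 11.93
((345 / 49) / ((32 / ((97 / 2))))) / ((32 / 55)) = 1840575 / 100352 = 18.34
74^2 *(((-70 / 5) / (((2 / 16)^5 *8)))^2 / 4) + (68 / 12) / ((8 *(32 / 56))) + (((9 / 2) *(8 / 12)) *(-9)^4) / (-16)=432166051656485 / 96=4501729704755.05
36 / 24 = 3 / 2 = 1.50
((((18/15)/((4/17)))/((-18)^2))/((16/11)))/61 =187/1054080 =0.00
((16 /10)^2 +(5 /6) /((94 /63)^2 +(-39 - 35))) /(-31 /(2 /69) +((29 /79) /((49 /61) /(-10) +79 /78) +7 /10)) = -1590338135999 /666745558580395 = -0.00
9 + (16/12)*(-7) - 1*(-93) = 278/3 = 92.67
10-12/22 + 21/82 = 8759/902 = 9.71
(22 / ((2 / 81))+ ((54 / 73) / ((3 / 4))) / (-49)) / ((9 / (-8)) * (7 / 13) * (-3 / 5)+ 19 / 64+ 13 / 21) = 39774196800 / 57112937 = 696.41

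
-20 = -20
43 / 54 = 0.80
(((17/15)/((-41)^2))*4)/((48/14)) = 119/151290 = 0.00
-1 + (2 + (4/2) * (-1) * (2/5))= 1/5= 0.20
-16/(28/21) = -12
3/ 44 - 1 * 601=-26441/ 44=-600.93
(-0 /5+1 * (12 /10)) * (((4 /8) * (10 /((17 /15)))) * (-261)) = -23490 /17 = -1381.76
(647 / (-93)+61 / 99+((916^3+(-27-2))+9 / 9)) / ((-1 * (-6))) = 1179378739016 / 9207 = 128095876.94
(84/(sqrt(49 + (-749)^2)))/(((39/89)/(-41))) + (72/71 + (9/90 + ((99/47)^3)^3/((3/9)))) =1946676969344379403567/794582635902964570 - 7298 * sqrt(458)/14885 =2439.44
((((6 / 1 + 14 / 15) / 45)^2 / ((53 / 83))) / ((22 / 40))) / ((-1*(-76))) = 897728 / 1009391625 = 0.00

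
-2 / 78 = -1 / 39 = -0.03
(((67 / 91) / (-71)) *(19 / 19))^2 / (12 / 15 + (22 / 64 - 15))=-718240 / 92547603057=-0.00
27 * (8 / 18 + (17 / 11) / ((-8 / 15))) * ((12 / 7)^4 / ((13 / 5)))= -220.02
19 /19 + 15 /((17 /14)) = 227 /17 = 13.35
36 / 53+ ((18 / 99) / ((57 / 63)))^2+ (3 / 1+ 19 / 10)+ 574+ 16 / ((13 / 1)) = 174813949821 / 300962090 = 580.85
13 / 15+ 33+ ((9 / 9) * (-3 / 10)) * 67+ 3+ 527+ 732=38273 / 30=1275.77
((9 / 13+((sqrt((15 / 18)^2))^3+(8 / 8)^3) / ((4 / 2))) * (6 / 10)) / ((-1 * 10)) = -8321 / 93600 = -0.09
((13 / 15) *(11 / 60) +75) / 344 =67643 / 309600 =0.22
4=4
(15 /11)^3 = 3375 /1331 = 2.54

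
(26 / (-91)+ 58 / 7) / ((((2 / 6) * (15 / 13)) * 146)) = 52 / 365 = 0.14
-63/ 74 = -0.85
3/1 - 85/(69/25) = -1918/69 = -27.80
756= 756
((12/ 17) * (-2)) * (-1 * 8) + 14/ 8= 887/ 68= 13.04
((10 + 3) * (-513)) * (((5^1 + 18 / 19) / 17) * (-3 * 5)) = 594945 / 17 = 34996.76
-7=-7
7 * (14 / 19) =5.16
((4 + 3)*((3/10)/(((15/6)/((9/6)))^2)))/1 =189/250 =0.76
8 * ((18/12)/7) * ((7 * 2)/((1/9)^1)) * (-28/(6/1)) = -1008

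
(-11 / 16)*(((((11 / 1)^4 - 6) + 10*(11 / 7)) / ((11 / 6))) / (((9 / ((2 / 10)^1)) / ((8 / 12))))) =-2279 / 28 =-81.39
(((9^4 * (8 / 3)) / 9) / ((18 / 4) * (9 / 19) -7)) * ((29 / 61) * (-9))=19280592 / 11285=1708.52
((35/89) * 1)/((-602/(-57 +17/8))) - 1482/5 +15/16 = -5652989/19135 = -295.43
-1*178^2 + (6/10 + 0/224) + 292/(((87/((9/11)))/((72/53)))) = -2678040859/84535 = -31679.67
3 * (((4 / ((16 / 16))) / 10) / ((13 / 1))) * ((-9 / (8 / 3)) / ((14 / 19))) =-1539 / 3640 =-0.42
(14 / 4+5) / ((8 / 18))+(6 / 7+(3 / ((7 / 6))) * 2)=201 / 8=25.12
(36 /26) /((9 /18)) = 36 /13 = 2.77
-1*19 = -19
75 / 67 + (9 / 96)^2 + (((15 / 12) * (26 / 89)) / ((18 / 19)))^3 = 41798411486603 / 35259188087808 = 1.19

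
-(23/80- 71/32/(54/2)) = -887/4320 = -0.21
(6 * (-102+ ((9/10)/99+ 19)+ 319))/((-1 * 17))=-77883/935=-83.30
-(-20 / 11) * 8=14.55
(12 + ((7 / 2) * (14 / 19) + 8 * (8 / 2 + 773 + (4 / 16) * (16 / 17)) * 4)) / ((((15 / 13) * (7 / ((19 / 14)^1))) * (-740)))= -2824237 / 499800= -5.65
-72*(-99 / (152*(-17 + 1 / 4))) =-3564 / 1273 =-2.80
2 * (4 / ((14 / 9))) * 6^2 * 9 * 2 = 23328 / 7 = 3332.57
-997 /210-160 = -34597 /210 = -164.75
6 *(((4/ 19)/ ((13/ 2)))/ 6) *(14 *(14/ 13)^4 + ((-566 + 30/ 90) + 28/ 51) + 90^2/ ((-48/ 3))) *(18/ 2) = -36795285018/ 119927639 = -306.81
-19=-19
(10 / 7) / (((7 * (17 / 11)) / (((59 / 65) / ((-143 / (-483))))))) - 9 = -172857 / 20111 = -8.60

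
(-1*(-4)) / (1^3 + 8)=4 / 9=0.44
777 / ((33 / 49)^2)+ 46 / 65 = 40437533 / 23595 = 1713.82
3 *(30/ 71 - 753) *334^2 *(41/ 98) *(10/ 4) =-916468656255/ 3479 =-263428760.06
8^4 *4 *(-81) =-1327104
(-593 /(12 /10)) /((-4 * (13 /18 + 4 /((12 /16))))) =8895 /436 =20.40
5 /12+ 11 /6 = 9 /4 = 2.25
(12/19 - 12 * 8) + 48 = -47.37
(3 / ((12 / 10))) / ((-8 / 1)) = -5 / 16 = -0.31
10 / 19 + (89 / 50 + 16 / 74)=88667 / 35150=2.52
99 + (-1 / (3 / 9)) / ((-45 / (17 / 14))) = 20807 / 210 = 99.08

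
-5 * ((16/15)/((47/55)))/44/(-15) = 4/423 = 0.01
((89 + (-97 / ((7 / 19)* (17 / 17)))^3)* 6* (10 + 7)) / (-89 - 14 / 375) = 239444754435000 / 11452427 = 20907773.91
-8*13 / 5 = -20.80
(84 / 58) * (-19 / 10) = -399 / 145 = -2.75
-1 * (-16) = 16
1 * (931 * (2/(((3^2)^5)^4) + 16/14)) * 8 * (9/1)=103486048387492577969008/1350851717672992089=76608.00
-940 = -940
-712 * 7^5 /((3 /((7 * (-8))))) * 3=670128704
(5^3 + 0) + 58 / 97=12183 / 97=125.60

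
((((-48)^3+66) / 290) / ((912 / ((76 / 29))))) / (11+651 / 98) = -9919 / 159790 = -0.06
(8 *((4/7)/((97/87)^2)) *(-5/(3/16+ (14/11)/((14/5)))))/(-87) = 2449920/7442519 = 0.33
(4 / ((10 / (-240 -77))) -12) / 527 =-694 / 2635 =-0.26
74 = 74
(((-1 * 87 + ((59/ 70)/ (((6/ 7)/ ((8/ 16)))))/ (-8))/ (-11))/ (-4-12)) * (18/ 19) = -250737/ 535040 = -0.47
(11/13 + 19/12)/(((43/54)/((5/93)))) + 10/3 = 363635/103974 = 3.50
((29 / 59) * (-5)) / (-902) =145 / 53218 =0.00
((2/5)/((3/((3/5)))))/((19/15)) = 6/95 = 0.06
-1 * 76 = -76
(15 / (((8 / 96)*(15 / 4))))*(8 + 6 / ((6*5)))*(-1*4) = -7872 / 5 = -1574.40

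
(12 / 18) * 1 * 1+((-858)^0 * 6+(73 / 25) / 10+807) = 813.96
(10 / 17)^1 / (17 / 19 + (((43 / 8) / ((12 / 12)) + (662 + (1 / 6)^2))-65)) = 13680 / 14030287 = 0.00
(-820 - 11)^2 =690561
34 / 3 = 11.33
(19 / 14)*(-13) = -247 / 14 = -17.64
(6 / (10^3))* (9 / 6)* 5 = 9 / 200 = 0.04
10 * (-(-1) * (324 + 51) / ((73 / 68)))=255000 / 73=3493.15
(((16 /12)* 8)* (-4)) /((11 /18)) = -768 /11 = -69.82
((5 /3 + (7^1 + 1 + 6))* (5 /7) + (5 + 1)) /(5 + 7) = 361 /252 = 1.43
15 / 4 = 3.75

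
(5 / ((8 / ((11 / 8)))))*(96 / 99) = 5 / 6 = 0.83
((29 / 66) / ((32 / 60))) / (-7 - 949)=-145 / 168256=-0.00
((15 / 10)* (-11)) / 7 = -33 / 14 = -2.36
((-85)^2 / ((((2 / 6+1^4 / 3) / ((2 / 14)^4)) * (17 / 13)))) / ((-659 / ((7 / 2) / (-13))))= 1275 / 904148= 0.00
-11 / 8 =-1.38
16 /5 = 3.20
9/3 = 3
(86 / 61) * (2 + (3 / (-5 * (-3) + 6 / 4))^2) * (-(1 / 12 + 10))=-1763 / 61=-28.90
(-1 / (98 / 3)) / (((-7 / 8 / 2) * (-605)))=-0.00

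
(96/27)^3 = 32768/729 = 44.95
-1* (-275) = 275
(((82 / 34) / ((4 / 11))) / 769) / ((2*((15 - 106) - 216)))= -451 / 32107288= -0.00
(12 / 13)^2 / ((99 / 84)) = 1344 / 1859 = 0.72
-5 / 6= -0.83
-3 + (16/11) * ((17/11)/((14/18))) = -93/847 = -0.11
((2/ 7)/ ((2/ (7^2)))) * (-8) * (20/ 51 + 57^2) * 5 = -46401320/ 51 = -909829.80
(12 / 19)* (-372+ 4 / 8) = -4458 / 19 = -234.63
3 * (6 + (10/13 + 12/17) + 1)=5619/221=25.43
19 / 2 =9.50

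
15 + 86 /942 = 7108 /471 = 15.09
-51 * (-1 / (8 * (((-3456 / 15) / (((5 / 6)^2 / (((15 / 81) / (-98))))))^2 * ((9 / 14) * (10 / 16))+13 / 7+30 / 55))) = 1178590875 / 473381288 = 2.49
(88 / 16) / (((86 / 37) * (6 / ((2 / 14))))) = 407 / 7224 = 0.06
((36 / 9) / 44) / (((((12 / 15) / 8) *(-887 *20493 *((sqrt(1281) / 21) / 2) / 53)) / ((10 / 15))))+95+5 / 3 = 290 / 3 - 2120 *sqrt(1281) / 36590886783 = 96.67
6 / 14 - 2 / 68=95 / 238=0.40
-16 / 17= -0.94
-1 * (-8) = 8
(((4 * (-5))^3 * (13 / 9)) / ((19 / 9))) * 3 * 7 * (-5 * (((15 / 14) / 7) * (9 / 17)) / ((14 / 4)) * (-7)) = -210600000 / 2261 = -93144.63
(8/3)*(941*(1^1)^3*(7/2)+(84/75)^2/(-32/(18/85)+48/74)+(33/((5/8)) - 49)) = 34418229476/3914375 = 8792.78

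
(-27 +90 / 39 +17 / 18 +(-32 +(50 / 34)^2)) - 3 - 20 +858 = 52843955 / 67626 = 781.41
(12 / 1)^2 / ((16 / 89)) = 801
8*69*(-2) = -1104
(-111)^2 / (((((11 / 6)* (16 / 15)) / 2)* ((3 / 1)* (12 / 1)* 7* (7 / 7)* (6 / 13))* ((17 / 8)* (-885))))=-17797 / 308924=-0.06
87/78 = 29/26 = 1.12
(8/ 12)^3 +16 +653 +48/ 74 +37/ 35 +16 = 687.00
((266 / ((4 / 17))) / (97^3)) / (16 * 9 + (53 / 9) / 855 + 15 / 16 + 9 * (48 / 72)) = 139187160 / 16961364191729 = 0.00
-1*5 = -5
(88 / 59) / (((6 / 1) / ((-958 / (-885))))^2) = 20190808 / 415892475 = 0.05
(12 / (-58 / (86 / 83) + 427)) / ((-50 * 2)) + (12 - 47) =-4653293 / 132950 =-35.00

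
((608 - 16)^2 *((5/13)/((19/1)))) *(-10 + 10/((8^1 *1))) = -15332800/247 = -62076.11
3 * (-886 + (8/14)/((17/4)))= -316254/119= -2657.60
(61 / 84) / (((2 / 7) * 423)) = 61 / 10152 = 0.01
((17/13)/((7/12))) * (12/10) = 1224/455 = 2.69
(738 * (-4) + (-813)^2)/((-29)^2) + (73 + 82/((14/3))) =5139313/5887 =872.99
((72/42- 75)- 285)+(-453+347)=-3250/7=-464.29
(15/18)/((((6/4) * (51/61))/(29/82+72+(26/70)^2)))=49354307/1024590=48.17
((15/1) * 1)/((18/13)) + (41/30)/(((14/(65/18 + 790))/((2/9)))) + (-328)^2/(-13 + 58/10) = -101476033/6804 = -14914.17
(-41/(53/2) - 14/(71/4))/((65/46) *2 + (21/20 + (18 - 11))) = -4043400/18826289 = -0.21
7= 7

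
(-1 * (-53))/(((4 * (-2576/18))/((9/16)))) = -4293/82432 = -0.05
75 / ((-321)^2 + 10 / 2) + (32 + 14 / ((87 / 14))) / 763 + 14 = 96076207019 / 6840296526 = 14.05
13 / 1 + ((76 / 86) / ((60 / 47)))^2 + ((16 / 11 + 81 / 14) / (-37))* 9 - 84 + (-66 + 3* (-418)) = -6600837761449 / 4741020900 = -1392.28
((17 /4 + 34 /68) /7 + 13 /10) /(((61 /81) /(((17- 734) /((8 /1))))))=-16087329 /68320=-235.47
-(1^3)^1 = -1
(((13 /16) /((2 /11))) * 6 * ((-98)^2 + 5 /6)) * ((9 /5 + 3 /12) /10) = 337878827 /6400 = 52793.57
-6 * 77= -462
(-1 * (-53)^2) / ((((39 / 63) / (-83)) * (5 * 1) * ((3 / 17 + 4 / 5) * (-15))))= -334271 / 65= -5142.63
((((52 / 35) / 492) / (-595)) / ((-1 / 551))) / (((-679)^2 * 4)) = 0.00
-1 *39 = -39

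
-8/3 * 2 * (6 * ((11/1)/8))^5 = -13045131/64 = -203830.17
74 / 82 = 37 / 41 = 0.90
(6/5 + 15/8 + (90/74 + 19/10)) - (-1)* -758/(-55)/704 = 889783/143264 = 6.21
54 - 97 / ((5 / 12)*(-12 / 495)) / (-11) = -819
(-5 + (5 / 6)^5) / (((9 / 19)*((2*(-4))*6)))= 679345 / 3359232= 0.20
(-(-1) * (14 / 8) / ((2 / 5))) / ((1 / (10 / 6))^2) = 875 / 72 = 12.15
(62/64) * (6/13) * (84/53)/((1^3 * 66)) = 651/60632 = 0.01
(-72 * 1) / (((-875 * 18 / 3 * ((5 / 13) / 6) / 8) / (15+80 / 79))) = 1894464 / 69125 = 27.41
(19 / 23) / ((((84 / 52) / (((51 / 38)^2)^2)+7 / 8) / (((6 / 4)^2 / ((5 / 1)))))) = 10026027882 / 37027551995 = 0.27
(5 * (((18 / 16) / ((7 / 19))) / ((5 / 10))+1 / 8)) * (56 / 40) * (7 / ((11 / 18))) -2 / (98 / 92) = 1073315 / 2156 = 497.83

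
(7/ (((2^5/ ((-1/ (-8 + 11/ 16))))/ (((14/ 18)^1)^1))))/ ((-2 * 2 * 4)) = -49/ 33696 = -0.00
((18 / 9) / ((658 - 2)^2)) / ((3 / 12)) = 1 / 53792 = 0.00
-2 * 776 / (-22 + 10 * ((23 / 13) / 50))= 100880 / 1407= 71.70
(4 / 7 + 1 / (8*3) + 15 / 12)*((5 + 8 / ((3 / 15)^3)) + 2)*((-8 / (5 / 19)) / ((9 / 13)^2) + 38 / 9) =-3778824899 / 34020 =-111076.57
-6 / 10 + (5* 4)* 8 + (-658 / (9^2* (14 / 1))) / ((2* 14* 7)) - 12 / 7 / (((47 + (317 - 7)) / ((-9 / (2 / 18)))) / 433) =442372969 / 1349460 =327.81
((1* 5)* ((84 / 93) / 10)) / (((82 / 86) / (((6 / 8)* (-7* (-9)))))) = 56889 / 2542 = 22.38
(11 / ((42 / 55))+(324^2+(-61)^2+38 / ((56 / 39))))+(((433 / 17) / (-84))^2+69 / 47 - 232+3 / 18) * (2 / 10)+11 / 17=52086323150531 / 479208240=108692.46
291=291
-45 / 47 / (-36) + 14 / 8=1.78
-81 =-81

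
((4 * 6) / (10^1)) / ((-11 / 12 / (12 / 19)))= -1728 / 1045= -1.65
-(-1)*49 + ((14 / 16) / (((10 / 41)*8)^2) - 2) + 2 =2520567 / 51200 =49.23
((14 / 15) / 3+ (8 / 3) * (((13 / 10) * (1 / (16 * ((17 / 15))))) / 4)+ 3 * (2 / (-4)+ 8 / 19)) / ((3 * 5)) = 28387 / 3488400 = 0.01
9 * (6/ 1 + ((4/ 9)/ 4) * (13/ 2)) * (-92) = -5566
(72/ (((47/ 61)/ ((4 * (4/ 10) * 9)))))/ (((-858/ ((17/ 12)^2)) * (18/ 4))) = -70516/ 100815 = -0.70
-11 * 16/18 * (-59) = 576.89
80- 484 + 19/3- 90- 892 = -1379.67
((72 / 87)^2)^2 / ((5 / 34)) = 11280384 / 3536405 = 3.19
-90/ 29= -3.10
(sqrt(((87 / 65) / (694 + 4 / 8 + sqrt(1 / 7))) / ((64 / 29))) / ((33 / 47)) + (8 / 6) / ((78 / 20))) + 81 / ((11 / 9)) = 1363*sqrt(2730) / (17160*sqrt(2*sqrt(7) + 9723)) + 85733 / 1287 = 66.66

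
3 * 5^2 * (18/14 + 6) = 3825/7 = 546.43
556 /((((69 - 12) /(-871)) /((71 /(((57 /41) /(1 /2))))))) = -704863718 /3249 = -216947.90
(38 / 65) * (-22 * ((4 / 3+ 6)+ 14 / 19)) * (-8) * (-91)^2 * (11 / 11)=6876202.67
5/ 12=0.42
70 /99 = 0.71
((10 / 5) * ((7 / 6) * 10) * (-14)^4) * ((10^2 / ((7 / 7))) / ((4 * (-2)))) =-33614000 / 3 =-11204666.67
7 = 7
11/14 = 0.79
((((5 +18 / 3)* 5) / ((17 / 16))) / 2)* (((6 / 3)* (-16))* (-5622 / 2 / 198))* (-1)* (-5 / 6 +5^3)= -1460005.23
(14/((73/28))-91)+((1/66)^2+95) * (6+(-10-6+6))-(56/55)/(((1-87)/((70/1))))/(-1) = -1594532680/3418371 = -466.46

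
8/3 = 2.67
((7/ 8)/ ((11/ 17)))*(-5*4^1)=-595/ 22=-27.05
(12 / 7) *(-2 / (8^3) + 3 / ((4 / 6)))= 3453 / 448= 7.71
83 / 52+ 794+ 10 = 41891 / 52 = 805.60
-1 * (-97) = 97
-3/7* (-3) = 9/7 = 1.29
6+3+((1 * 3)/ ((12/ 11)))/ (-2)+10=17.62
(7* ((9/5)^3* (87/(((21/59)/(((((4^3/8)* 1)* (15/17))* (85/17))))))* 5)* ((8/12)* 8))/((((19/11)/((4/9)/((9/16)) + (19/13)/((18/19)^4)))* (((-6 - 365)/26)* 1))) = -1070349065456/1078497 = -992445.10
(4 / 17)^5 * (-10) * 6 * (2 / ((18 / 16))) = -327680 / 4259571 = -0.08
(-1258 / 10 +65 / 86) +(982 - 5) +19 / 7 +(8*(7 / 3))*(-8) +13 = 6486581 / 9030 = 718.34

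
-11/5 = -2.20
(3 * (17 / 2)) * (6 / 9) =17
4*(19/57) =4/3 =1.33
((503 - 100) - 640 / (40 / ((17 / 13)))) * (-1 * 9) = -44703 / 13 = -3438.69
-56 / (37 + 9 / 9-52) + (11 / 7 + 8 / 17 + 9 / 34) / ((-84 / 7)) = 3625 / 952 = 3.81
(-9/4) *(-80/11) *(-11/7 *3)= -540/7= -77.14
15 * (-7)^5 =-252105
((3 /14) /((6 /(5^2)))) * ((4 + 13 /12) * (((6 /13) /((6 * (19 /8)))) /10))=305 /20748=0.01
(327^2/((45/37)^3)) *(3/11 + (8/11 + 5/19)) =4814466344/64125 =75079.40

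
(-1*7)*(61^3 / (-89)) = 1588867 / 89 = 17852.44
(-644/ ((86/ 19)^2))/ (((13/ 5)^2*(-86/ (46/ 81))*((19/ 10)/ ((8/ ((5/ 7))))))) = 196999600/ 1088371323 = 0.18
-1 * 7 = -7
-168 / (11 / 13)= -2184 / 11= -198.55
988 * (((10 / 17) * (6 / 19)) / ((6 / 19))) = 9880 / 17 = 581.18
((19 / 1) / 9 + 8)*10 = 910 / 9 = 101.11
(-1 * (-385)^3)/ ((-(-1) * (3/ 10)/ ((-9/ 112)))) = -122285625/ 8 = -15285703.12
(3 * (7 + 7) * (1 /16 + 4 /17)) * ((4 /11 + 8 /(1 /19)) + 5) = 2944431 /1496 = 1968.20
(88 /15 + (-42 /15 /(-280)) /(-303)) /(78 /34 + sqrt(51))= -13094913 /44500600 + 5708039* sqrt(51) /44500600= 0.62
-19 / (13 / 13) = -19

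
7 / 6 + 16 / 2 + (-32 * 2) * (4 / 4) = -54.83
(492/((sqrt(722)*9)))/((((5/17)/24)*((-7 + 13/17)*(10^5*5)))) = -11849*sqrt(2)/314687500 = -0.00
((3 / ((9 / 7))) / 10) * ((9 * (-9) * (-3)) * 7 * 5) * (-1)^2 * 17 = 33736.50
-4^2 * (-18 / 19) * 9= 2592 / 19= 136.42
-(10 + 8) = -18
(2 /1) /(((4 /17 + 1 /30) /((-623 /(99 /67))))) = -14191940 /4521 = -3139.12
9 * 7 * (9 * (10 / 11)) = 5670 / 11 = 515.45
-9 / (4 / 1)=-9 / 4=-2.25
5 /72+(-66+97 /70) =-162653 /2520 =-64.54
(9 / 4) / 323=9 / 1292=0.01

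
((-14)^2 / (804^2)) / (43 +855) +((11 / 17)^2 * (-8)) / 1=-140476525295 / 41939793288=-3.35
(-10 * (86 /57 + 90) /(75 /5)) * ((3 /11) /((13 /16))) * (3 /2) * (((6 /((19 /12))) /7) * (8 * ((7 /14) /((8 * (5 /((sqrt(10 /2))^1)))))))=-3004416 * sqrt(5) /1806805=-3.72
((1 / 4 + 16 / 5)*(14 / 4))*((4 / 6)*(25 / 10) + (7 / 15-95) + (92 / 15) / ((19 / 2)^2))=-16180661 / 14440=-1120.54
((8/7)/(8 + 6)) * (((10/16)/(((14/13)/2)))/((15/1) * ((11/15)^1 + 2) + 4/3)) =195/87122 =0.00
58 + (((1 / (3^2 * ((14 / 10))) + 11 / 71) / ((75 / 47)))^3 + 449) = 19142169402664084841 / 37755522485296875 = 507.00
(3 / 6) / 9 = 1 / 18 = 0.06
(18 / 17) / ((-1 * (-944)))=9 / 8024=0.00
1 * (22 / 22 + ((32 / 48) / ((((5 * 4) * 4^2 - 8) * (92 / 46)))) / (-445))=416519 / 416520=1.00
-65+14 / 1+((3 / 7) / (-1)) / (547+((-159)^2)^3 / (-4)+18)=-5768341476098805 / 113104734825467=-51.00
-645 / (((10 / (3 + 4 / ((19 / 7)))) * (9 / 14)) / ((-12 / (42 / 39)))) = 95030 / 19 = 5001.58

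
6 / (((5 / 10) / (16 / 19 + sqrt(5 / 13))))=12*sqrt(65) / 13 + 192 / 19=17.55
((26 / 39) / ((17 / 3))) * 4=8 / 17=0.47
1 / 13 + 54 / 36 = 41 / 26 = 1.58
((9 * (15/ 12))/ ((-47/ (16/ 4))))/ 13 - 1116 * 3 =-2045673/ 611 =-3348.07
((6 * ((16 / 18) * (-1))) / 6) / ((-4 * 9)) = 2 / 81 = 0.02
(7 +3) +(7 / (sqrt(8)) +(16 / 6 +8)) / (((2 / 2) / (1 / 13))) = 7 * sqrt(2) / 52 +422 / 39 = 11.01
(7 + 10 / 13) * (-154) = -15554 / 13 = -1196.46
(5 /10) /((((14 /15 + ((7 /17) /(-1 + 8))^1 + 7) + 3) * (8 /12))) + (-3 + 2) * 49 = -548623 /11212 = -48.93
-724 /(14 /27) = -9774 /7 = -1396.29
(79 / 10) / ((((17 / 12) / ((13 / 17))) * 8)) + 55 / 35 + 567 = 23025967 / 40460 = 569.10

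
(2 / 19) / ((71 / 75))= 150 / 1349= 0.11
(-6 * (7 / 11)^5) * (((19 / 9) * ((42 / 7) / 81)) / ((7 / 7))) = -1277332 / 13045131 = -0.10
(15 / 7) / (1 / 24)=360 / 7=51.43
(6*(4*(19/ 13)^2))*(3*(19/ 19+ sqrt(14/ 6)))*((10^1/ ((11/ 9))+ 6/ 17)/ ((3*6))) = 2304624/ 31603+ 768208*sqrt(21)/ 31603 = 184.32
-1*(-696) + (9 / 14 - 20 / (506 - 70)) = 1063007 / 1526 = 696.60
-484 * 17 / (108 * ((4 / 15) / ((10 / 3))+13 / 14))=-719950 / 9531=-75.54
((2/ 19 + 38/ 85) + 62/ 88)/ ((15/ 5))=29771/ 71060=0.42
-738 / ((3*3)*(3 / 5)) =-410 / 3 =-136.67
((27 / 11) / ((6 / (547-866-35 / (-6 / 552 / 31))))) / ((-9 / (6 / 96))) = -99501 / 352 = -282.67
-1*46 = -46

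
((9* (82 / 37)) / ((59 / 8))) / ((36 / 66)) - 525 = -520.04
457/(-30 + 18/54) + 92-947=-870.40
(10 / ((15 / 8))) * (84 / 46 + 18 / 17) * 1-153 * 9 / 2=-526375 / 782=-673.11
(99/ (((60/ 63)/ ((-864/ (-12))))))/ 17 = 440.26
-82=-82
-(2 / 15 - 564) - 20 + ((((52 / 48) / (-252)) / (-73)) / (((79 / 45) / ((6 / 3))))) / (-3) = 7903926923 / 14532840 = 543.87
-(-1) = 1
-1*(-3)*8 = 24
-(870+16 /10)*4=-17432 /5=-3486.40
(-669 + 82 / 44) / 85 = -14677 / 1870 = -7.85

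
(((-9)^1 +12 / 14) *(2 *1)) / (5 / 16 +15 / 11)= -20064 / 2065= -9.72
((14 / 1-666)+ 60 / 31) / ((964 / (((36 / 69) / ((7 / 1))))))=-60456 / 1202831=-0.05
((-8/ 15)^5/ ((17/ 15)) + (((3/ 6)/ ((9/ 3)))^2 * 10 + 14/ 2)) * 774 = 5603.53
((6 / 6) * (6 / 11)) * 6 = 36 / 11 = 3.27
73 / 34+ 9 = 11.15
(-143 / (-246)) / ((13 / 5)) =55 / 246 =0.22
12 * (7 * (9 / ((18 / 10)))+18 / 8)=447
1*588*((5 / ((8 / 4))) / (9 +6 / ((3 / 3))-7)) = 735 / 4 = 183.75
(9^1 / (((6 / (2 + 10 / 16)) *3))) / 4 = 21 / 64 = 0.33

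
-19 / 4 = -4.75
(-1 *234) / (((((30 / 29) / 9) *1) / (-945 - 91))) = 10545444 / 5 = 2109088.80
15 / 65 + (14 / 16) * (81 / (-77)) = -789 / 1144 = -0.69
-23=-23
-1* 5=-5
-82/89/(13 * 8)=-41/4628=-0.01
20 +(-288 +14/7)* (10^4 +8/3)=-8582228/3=-2860742.67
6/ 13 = 0.46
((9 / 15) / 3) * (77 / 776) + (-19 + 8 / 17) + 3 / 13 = -15673703 / 857480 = -18.28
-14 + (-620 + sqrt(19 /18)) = -634 + sqrt(38) /6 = -632.97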